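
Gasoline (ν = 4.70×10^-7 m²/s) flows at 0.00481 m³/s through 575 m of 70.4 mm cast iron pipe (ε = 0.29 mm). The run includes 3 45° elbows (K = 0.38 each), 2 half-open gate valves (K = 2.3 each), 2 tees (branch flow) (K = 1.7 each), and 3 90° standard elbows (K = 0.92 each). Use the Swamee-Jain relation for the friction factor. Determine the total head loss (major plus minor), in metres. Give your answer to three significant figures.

H_L ≈ 19.6 m

V = 4Q/(πD²) = 1.236 m/s; V²/2g = 0.07783 m
Re = 1.85×10^5, ε/D = 0.00412 → f = 0.02943 (Swamee-Jain)
Major: h_f = f(L/D)·V²/2g = 0.02943·8168·0.07783 = 18.71 m
Minor: ΣK = 11.9; h_m = ΣK·V²/2g = 0.9261 m
Total H_L = 18.71 + 0.9261 = 19.63 m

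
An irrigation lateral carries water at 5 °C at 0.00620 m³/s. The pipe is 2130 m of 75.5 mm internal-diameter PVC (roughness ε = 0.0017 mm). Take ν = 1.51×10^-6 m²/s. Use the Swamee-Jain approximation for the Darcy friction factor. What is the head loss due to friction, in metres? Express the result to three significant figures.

V = 4Q/(πD²) = 4·0.00620/(π·0.0755²) = 1.385 m/s
Re = VD/ν = 1.385·0.0755/1.51×10^-6 = 6.92×10^4 → turbulent
ε/D = 0.0017/75.5 = 2.25×10^-5
Swamee-Jain: f = 0.01943
h_f = f(L/D)V²/(2g) = 0.01943·(2130/0.0755)·1.385²/(2·9.81) = 53.58 m

h_f ≈ 53.6 m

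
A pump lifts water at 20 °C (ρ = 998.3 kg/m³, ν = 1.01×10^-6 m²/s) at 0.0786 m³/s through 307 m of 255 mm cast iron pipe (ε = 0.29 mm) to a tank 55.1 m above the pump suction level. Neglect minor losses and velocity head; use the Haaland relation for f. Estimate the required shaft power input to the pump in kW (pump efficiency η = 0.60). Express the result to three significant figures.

P_shaft ≈ 74.6 kW

V = 4Q/(πD²) = 1.539 m/s; Re = 3.89×10^5; ε/D = 0.00114; f = 0.02091
h_f = f(L/D)V²/2g = 3.040 m
Total head H = z + h_f = 55.1 + 3.040 = 58.14 m
P_hyd = ρgQH = 998.3·9.81·0.0786·58.14 = 44.75 kW
P_shaft = P_hyd/η = 44.75/0.60 = 74.59 kW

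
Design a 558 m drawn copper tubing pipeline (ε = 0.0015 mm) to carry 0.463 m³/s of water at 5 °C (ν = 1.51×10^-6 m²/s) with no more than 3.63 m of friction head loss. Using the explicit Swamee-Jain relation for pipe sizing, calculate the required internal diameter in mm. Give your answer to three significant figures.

D ≈ 513 mm

Swamee-Jain (Type III): D = 0.66·[ε^1.25·(LQ²/(gh_f))^4.75 + ν·Q^9.4·(L/(gh_f))^5.2]^0.04
LQ²/(gh_f) = 3.359; L/(gh_f) = 15.67
Term 1 = ε^1.25·(…)^4.75 = 1.66×10^-5; Term 2 = ν·Q^9.4·(…)^5.2 = 0.00178
D = 0.66·(1.66×10^-5 + 0.00178)^0.04 = 0.5125 m = 513 mm
Check: V = 2.24 m/s, Re = 7.62×10^5, f = 0.01222, h_f = 3.42 m ≈ 3.63 m ✓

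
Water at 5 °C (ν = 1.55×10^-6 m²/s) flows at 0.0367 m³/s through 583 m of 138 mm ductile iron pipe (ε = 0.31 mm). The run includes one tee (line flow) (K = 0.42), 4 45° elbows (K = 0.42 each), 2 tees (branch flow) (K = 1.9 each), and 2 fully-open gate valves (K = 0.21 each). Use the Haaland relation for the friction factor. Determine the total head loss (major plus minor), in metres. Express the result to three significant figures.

H_L ≈ 34.2 m

V = 4Q/(πD²) = 2.454 m/s; V²/2g = 0.3069 m
Re = 2.18×10^5, ε/D = 0.00225 → f = 0.02488 (Haaland)
Major: h_f = f(L/D)·V²/2g = 0.02488·4225·0.3069 = 32.25 m
Minor: ΣK = 6.32; h_m = ΣK·V²/2g = 1.939 m
Total H_L = 32.25 + 1.939 = 34.19 m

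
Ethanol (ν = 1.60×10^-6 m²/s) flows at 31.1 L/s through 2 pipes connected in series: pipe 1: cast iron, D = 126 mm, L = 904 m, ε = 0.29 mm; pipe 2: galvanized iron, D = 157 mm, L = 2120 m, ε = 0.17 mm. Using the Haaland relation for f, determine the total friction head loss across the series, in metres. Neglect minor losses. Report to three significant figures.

Pipe 1: V = 2.494 m/s, Re = 1.96×10^5, ε/D = 0.00230, f = 0.02510, h_1 = f(L/D)V²/2g = 57.09 m
Pipe 2: V = 1.606 m/s, Re = 1.58×10^5, ε/D = 0.00108, f = 0.02152, h_2 = f(L/D)V²/2g = 38.23 m
Series → Q common, losses add: H = Σh = 95.32 m

H ≈ 95.3 m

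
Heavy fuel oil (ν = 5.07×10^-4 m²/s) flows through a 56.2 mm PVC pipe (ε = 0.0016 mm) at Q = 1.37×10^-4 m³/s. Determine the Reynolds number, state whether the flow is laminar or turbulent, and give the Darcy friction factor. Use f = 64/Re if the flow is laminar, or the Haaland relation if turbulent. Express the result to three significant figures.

Re ≈ 6.12; laminar; f = 64/Re ≈ 10.5

V = 4Q/(πD²) = 0.05523 m/s
Re = VD/ν = 0.05523·0.0562/5.07×10^-4 = 6.12
Re < 2300 → laminar → f = 64/Re = 10.45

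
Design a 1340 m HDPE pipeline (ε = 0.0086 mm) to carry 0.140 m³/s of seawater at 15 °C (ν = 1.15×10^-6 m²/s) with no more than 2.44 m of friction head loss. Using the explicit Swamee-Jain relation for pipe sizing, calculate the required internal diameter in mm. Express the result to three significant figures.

Swamee-Jain (Type III): D = 0.66·[ε^1.25·(LQ²/(gh_f))^4.75 + ν·Q^9.4·(L/(gh_f))^5.2]^0.04
LQ²/(gh_f) = 1.097; L/(gh_f) = 55.98
Term 1 = ε^1.25·(…)^4.75 = 7.24×10^-7; Term 2 = ν·Q^9.4·(…)^5.2 = 1.33×10^-5
D = 0.66·(7.24×10^-7 + 1.33×10^-5)^0.04 = 0.4221 m = 422 mm
Check: V = 1.00 m/s, Re = 3.67×10^5, f = 0.01411, h_f = 2.29 m ≈ 2.44 m ✓

D ≈ 422 mm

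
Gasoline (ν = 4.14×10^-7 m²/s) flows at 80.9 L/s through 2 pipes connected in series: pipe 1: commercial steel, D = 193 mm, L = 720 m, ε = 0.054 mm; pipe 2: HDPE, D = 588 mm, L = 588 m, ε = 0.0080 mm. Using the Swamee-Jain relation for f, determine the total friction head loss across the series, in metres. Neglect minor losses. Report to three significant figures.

Pipe 1: V = 2.765 m/s, Re = 1.29×10^6, ε/D = 2.80×10^-4, f = 0.01541, h_1 = f(L/D)V²/2g = 22.41 m
Pipe 2: V = 0.2979 m/s, Re = 4.23×10^5, ε/D = 1.36×10^-5, f = 0.01369, h_2 = f(L/D)V²/2g = 0.06192 m
Series → Q common, losses add: H = Σh = 22.47 m

H ≈ 22.5 m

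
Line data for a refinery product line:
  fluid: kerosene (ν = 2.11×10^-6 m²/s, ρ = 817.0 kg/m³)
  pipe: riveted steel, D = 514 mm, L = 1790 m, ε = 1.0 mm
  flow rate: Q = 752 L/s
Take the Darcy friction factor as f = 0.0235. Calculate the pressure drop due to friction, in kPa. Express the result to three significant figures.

V = 4Q/(πD²) = 4·0.752/(π·0.514²) = 3.624 m/s
h_f = f(L/D)V²/(2g) = 0.02350·(1790/0.514)·3.624²/(2·9.81) = 54.79 m
Δp = ρg·h_f = 817.0·9.81·54.79 = 439.1 kPa

Δp ≈ 439 kPa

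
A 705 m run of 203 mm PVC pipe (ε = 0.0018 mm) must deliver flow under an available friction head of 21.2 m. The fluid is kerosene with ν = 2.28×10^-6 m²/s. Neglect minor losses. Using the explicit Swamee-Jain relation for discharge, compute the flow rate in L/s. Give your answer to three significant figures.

Swamee-Jain (Type II): Q = -0.965·√(gD⁵h_f/L)·ln[ε/(3.7D) + √(3.17ν²L/(gD³h_f))]
√(gD⁵h_f/L) = √(9.81·0.203⁵·21.2/705) = 0.01008
ε/(3.7D) = 2.40×10^-6; √(3.17ν²L/(gD³h_f)) = 8.17×10^-5
Q = -0.965·0.01008·ln(8.411×10^-5) = 0.09131 m³/s
Check: V = 2.82 m/s, Re = 2.51×10^5, f = 0.01496, h_f = 21.1 m ≈ 21.2 m ✓

Q ≈ 91.3 L/s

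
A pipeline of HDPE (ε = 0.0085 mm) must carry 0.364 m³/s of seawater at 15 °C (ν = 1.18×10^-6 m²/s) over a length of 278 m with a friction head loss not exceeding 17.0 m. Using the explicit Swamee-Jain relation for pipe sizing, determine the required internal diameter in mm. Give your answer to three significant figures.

Swamee-Jain (Type III): D = 0.66·[ε^1.25·(LQ²/(gh_f))^4.75 + ν·Q^9.4·(L/(gh_f))^5.2]^0.04
LQ²/(gh_f) = 0.2209; L/(gh_f) = 1.667
Term 1 = ε^1.25·(…)^4.75 = 3.52×10^-10; Term 2 = ν·Q^9.4·(…)^5.2 = 1.26×10^-9
D = 0.66·(3.52×10^-10 + 1.26×10^-9)^0.04 = 0.2937 m = 294 mm
Check: V = 5.37 m/s, Re = 1.34×10^6, f = 0.01184, h_f = 16.5 m ≈ 17.0 m ✓

D ≈ 294 mm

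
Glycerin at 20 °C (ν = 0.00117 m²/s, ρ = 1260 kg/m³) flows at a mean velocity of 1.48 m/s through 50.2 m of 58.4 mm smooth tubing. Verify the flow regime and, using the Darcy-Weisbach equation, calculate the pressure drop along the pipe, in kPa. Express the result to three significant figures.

Re = VD/ν = 1.48·0.05840/0.00117 = 73.9 → laminar (Re < 2300)
f = 64/Re = 0.8663
h_f = f(L/D)V²/(2g) = 0.8663·(50.2/0.05840)·1.48²/(2·9.81) = 83.14 m
Δp = ρg·h_f = 1260·9.81·83.14 = 1028 kPa

Δp ≈ 1030 kPa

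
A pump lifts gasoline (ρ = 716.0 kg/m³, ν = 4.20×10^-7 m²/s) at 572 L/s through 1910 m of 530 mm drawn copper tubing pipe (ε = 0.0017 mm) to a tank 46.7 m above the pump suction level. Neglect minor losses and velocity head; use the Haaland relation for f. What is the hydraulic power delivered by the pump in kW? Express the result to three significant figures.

P_hyd ≈ 236 kW

V = 4Q/(πD²) = 2.593 m/s; Re = 3.27×10^6; ε/D = 3.21×10^-6; f = 0.009706
h_f = f(L/D)V²/2g = 11.98 m
Total head H = z + h_f = 46.7 + 11.98 = 58.68 m
P_hyd = ρgQH = 716.0·9.81·0.572·58.68 = 235.8 kW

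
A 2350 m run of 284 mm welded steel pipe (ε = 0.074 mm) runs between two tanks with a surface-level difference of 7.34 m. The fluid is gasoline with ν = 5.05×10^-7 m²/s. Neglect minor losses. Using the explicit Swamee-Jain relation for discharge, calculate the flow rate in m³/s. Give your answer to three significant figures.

Swamee-Jain (Type II): Q = -0.965·√(gD⁵h_f/L)·ln[ε/(3.7D) + √(3.17ν²L/(gD³h_f))]
√(gD⁵h_f/L) = √(9.81·0.284⁵·7.34/2350) = 0.007524
ε/(3.7D) = 7.04×10^-5; √(3.17ν²L/(gD³h_f)) = 3.39×10^-5
Q = -0.965·0.007524·ln(1.044×10^-4) = 0.06656 m³/s
Check: V = 1.05 m/s, Re = 5.91×10^5, f = 0.01586, h_f = 7.39 m ≈ 7.34 m ✓

Q ≈ 0.0666 m³/s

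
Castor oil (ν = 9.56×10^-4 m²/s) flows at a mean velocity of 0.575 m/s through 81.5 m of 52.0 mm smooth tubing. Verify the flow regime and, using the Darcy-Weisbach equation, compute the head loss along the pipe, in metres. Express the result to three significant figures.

h_f ≈ 54.0 m

Re = VD/ν = 0.575·0.05200/9.56×10^-4 = 31.3 → laminar (Re < 2300)
f = 64/Re = 2.046
h_f = f(L/D)V²/(2g) = 2.046·(81.5/0.05200)·0.575²/(2·9.81) = 54.05 m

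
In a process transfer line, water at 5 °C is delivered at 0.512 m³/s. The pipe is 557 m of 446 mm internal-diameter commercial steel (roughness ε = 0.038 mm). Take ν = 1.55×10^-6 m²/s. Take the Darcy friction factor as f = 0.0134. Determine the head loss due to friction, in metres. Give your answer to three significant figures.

h_f ≈ 9.16 m

V = 4Q/(πD²) = 4·0.512/(π·0.446²) = 3.277 m/s
h_f = f(L/D)V²/(2g) = 0.01340·(557/0.446)·3.277²/(2·9.81) = 9.161 m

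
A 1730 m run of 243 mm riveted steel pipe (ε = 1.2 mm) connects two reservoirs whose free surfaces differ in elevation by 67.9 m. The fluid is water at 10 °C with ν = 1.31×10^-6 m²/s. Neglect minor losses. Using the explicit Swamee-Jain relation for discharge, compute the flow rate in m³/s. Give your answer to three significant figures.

Swamee-Jain (Type II): Q = -0.965·√(gD⁵h_f/L)·ln[ε/(3.7D) + √(3.17ν²L/(gD³h_f))]
√(gD⁵h_f/L) = √(9.81·0.243⁵·67.9/1730) = 0.01806
ε/(3.7D) = 0.00133; √(3.17ν²L/(gD³h_f)) = 3.14×10^-5
Q = -0.965·0.01806·ln(0.001366) = 0.1150 m³/s
Check: V = 2.48 m/s, Re = 4.60×10^5, f = 0.03057, h_f = 68.2 m ≈ 67.9 m ✓

Q ≈ 0.115 m³/s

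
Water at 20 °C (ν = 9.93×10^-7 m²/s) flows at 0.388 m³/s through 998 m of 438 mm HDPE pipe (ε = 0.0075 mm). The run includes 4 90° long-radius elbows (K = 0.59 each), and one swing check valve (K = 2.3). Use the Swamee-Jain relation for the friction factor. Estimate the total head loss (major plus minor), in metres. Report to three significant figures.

H_L ≈ 10.7 m

V = 4Q/(πD²) = 2.575 m/s; V²/2g = 0.3380 m
Re = 1.14×10^6, ε/D = 1.71×10^-5 → f = 0.01180 (Swamee-Jain)
Major: h_f = f(L/D)·V²/2g = 0.01180·2279·0.3380 = 9.091 m
Minor: ΣK = 4.66; h_m = ΣK·V²/2g = 1.575 m
Total H_L = 9.091 + 1.575 = 10.67 m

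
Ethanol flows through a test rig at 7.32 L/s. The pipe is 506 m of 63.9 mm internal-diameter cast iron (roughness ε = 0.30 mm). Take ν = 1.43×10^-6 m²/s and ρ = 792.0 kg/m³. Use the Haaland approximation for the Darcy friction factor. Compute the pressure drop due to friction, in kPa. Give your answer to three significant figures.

Δp ≈ 502 kPa

V = 4Q/(πD²) = 4·0.00732/(π·0.0639²) = 2.283 m/s
Re = VD/ν = 2.283·0.0639/1.43×10^-6 = 1.02×10^5 → turbulent
ε/D = 0.30/63.9 = 0.00469
Haaland: f = 0.03072
h_f = f(L/D)V²/(2g) = 0.03072·(506/0.0639)·2.283²/(2·9.81) = 64.61 m
Δp = ρg·h_f = 792.0·9.81·64.61 = 502.0 kPa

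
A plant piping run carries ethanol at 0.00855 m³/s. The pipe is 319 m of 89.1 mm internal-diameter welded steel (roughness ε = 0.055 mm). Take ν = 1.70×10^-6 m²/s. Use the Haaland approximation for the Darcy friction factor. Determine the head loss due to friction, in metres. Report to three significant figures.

V = 4Q/(πD²) = 4·0.00855/(π·0.0891²) = 1.371 m/s
Re = VD/ν = 1.371·0.0891/1.70×10^-6 = 7.19×10^4 → turbulent
ε/D = 0.055/89.1 = 6.17×10^-4
Haaland: f = 0.02142
h_f = f(L/D)V²/(2g) = 0.02142·(319/0.0891)·1.371²/(2·9.81) = 7.351 m

h_f ≈ 7.35 m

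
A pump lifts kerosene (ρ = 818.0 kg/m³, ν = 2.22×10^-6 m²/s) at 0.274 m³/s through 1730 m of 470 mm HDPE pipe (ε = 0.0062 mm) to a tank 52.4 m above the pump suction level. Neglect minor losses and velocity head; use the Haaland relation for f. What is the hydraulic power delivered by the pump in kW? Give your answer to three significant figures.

P_hyd ≈ 130 kW

V = 4Q/(πD²) = 1.579 m/s; Re = 3.34×10^5; ε/D = 1.32×10^-5; f = 0.01417
h_f = f(L/D)V²/2g = 6.631 m
Total head H = z + h_f = 52.4 + 6.631 = 59.03 m
P_hyd = ρgQH = 818.0·9.81·0.274·59.03 = 129.8 kW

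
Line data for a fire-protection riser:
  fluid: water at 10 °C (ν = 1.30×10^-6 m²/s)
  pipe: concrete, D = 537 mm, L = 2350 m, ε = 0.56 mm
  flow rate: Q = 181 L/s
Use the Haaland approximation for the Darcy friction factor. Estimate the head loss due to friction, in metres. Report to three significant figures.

V = 4Q/(πD²) = 4·0.181/(π·0.537²) = 0.7992 m/s
Re = VD/ν = 0.7992·0.537/1.30×10^-6 = 3.30×10^5 → turbulent
ε/D = 0.56/537 = 0.00104
Haaland: f = 0.02063
h_f = f(L/D)V²/(2g) = 0.02063·(2350/0.537)·0.7992²/(2·9.81) = 2.939 m

h_f ≈ 2.94 m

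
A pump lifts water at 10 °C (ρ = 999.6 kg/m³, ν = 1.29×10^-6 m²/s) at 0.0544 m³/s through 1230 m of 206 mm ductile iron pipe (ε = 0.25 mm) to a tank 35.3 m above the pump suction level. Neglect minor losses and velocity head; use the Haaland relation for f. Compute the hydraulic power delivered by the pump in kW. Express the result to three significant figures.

V = 4Q/(πD²) = 1.632 m/s; Re = 2.61×10^5; ε/D = 0.00121; f = 0.02149
h_f = f(L/D)V²/2g = 17.42 m
Total head H = z + h_f = 35.3 + 17.42 = 52.72 m
P_hyd = ρgQH = 999.6·9.81·0.0544·52.72 = 28.12 kW

P_hyd ≈ 28.1 kW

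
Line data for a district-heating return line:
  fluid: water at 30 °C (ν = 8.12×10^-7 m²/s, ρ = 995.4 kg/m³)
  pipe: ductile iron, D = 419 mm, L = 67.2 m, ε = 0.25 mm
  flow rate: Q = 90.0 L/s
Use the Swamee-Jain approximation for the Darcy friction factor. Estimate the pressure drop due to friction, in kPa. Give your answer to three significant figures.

V = 4Q/(πD²) = 4·0.0900/(π·0.419²) = 0.6527 m/s
Re = VD/ν = 0.6527·0.419/8.12×10^-7 = 3.37×10^5 → turbulent
ε/D = 0.25/419 = 5.97×10^-4
Swamee-Jain: f = 0.01873
h_f = f(L/D)V²/(2g) = 0.01873·(67.2/0.419)·0.6527²/(2·9.81) = 0.06523 m
Δp = ρg·h_f = 995.4·9.81·0.06523 = 0.6370 kPa

Δp ≈ 0.637 kPa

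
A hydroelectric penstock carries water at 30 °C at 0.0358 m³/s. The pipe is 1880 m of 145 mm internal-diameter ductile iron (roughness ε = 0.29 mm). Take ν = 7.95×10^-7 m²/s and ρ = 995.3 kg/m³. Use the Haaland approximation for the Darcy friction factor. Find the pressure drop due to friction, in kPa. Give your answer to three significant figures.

V = 4Q/(πD²) = 4·0.0358/(π·0.145²) = 2.168 m/s
Re = VD/ν = 2.168·0.145/7.95×10^-7 = 3.95×10^5 → turbulent
ε/D = 0.29/145 = 0.00200
Haaland: f = 0.02387
h_f = f(L/D)V²/(2g) = 0.02387·(1880/0.145)·2.168²/(2·9.81) = 74.15 m
Δp = ρg·h_f = 995.3·9.81·74.15 = 724.0 kPa

Δp ≈ 724 kPa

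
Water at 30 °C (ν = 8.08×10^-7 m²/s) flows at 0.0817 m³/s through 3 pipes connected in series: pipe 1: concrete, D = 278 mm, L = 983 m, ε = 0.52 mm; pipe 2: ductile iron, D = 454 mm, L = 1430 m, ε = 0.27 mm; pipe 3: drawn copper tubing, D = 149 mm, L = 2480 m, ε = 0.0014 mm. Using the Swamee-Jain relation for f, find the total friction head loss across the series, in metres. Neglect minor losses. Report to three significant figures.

H ≈ 234 m

Pipe 1: V = 1.346 m/s, Re = 4.63×10^5, ε/D = 0.00187, f = 0.02354, h_1 = f(L/D)V²/2g = 7.687 m
Pipe 2: V = 0.5047 m/s, Re = 2.84×10^5, ε/D = 5.95×10^-4, f = 0.01892, h_2 = f(L/D)V²/2g = 0.7737 m
Pipe 3: V = 4.686 m/s, Re = 8.64×10^5, ε/D = 9.40×10^-6, f = 0.01211, h_3 = f(L/D)V²/2g = 225.5 m
Series → Q common, losses add: H = Σh = 234.0 m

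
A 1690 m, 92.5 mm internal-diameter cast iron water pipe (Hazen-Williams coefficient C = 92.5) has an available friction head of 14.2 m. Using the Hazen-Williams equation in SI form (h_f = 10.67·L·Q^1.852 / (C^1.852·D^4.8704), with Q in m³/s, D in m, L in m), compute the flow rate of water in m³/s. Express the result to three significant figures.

Rearranging: Q = [h_f·C^1.852·D^4.8704 / (10.67·L)]^(1/1.852)
Q = [14.2·92.5^1.852·0.0925^4.8704 / (10.67·1690)]^0.540 = 0.003727 m³/s

Q ≈ 0.00373 m³/s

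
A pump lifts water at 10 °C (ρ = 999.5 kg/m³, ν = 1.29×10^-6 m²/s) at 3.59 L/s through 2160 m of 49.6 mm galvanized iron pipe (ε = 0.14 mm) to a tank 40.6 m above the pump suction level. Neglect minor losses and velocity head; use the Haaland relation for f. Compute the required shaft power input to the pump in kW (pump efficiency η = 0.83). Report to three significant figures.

P_shaft ≈ 10.6 kW

V = 4Q/(πD²) = 1.858 m/s; Re = 7.14×10^4; ε/D = 0.00282; f = 0.02744
h_f = f(L/D)V²/2g = 210.3 m
Total head H = z + h_f = 40.6 + 210.3 = 250.9 m
P_hyd = ρgQH = 999.5·9.81·0.00359·250.9 = 8.831 kW
P_shaft = P_hyd/η = 8.831/0.83 = 10.64 kW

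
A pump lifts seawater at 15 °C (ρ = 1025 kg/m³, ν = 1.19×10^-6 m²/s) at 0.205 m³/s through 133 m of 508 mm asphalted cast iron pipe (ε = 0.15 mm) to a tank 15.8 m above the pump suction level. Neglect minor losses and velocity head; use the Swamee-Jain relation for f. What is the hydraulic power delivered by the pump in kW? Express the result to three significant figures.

P_hyd ≈ 33.0 kW

V = 4Q/(πD²) = 1.011 m/s; Re = 4.32×10^5; ε/D = 2.95×10^-4; f = 0.01651
h_f = f(L/D)V²/2g = 0.2254 m
Total head H = z + h_f = 15.8 + 0.2254 = 16.03 m
P_hyd = ρgQH = 1025·9.81·0.205·16.03 = 33.03 kW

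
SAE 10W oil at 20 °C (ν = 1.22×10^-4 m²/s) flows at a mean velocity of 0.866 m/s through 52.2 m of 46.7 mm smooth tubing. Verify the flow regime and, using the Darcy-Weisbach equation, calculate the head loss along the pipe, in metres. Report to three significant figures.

Re = VD/ν = 0.866·0.04670/1.22×10^-4 = 331 → laminar (Re < 2300)
f = 64/Re = 0.1931
h_f = f(L/D)V²/(2g) = 0.1931·(52.2/0.04670)·0.866²/(2·9.81) = 8.249 m

h_f ≈ 8.25 m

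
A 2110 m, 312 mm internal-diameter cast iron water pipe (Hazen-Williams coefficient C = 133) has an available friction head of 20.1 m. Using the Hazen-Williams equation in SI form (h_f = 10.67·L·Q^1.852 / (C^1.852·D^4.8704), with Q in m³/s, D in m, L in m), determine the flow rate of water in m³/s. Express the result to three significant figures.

Rearranging: Q = [h_f·C^1.852·D^4.8704 / (10.67·L)]^(1/1.852)
Q = [20.1·133^1.852·0.312^4.8704 / (10.67·2110)]^0.540 = 0.1403 m³/s

Q ≈ 0.140 m³/s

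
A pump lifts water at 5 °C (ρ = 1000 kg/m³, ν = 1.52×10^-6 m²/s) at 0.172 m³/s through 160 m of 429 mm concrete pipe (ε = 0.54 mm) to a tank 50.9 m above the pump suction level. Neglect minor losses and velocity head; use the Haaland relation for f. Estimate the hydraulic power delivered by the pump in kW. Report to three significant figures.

V = 4Q/(πD²) = 1.190 m/s; Re = 3.36×10^5; ε/D = 0.00126; f = 0.02148
h_f = f(L/D)V²/2g = 0.5781 m
Total head H = z + h_f = 50.9 + 0.5781 = 51.48 m
P_hyd = ρgQH = 1000·9.81·0.172·51.48 = 86.86 kW

P_hyd ≈ 86.9 kW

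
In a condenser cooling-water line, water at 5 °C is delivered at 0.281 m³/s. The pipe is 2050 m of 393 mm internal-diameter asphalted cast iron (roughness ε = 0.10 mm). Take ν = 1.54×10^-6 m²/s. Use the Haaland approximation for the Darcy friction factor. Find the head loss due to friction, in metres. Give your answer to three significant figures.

V = 4Q/(πD²) = 4·0.281/(π·0.393²) = 2.316 m/s
Re = VD/ν = 2.316·0.393/1.54×10^-6 = 5.91×10^5 → turbulent
ε/D = 0.10/393 = 2.54×10^-4
Haaland: f = 0.01560
h_f = f(L/D)V²/(2g) = 0.01560·(2050/0.393)·2.316²/(2·9.81) = 22.25 m

h_f ≈ 22.3 m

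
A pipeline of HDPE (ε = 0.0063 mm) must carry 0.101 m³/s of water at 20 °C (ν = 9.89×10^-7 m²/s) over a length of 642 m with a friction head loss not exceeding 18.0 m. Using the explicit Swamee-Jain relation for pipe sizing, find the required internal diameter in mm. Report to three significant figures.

Swamee-Jain (Type III): D = 0.66·[ε^1.25·(LQ²/(gh_f))^4.75 + ν·Q^9.4·(L/(gh_f))^5.2]^0.04
LQ²/(gh_f) = 0.03709; L/(gh_f) = 3.636
Term 1 = ε^1.25·(…)^4.75 = 5.05×10^-14; Term 2 = ν·Q^9.4·(…)^5.2 = 3.56×10^-13
D = 0.66·(5.05×10^-14 + 3.56×10^-13)^0.04 = 0.2108 m = 211 mm
Check: V = 2.89 m/s, Re = 6.17×10^5, f = 0.01313, h_f = 17.1 m ≈ 18.0 m ✓

D ≈ 211 mm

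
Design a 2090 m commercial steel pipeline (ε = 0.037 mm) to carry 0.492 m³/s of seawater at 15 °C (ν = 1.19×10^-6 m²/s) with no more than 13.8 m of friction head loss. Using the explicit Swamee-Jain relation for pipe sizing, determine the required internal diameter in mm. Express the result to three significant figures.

Swamee-Jain (Type III): D = 0.66·[ε^1.25·(LQ²/(gh_f))^4.75 + ν·Q^9.4·(L/(gh_f))^5.2]^0.04
LQ²/(gh_f) = 3.737; L/(gh_f) = 15.44
Term 1 = ε^1.25·(…)^4.75 = 0.00151; Term 2 = ν·Q^9.4·(…)^5.2 = 0.00229
D = 0.66·(0.00151 + 0.00229)^0.04 = 0.5282 m = 528 mm
Check: V = 2.25 m/s, Re = 9.97×10^5, f = 0.01304, h_f = 13.3 m ≈ 13.8 m ✓

D ≈ 528 mm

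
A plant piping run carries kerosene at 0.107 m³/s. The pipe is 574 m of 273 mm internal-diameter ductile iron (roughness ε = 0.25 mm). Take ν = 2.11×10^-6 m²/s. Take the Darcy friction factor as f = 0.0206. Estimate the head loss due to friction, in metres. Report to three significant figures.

V = 4Q/(πD²) = 4·0.107/(π·0.273²) = 1.828 m/s
h_f = f(L/D)V²/(2g) = 0.02060·(574/0.273)·1.828²/(2·9.81) = 7.377 m

h_f ≈ 7.38 m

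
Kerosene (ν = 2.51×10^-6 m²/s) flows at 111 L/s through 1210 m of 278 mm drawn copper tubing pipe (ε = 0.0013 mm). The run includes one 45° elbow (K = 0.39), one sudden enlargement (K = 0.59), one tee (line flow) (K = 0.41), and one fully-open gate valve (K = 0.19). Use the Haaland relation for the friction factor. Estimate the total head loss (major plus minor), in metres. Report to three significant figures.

H_L ≈ 11.8 m

V = 4Q/(πD²) = 1.829 m/s; V²/2g = 0.1704 m
Re = 2.03×10^5, ε/D = 4.68×10^-6 → f = 0.01549 (Haaland)
Major: h_f = f(L/D)·V²/2g = 0.01549·4353·0.1704 = 11.49 m
Minor: ΣK = 1.58; h_m = ΣK·V²/2g = 0.2693 m
Total H_L = 11.49 + 0.2693 = 11.76 m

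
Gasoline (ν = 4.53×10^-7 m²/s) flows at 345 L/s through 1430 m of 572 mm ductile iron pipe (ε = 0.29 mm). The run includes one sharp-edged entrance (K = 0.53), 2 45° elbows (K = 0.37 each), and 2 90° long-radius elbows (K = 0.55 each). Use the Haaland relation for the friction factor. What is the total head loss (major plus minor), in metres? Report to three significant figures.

H_L ≈ 4.13 m

V = 4Q/(πD²) = 1.343 m/s; V²/2g = 0.09187 m
Re = 1.70×10^6, ε/D = 5.07×10^-4 → f = 0.01705 (Haaland)
Major: h_f = f(L/D)·V²/2g = 0.01705·2500·0.09187 = 3.915 m
Minor: ΣK = 2.37; h_m = ΣK·V²/2g = 0.2177 m
Total H_L = 3.915 + 0.2177 = 4.133 m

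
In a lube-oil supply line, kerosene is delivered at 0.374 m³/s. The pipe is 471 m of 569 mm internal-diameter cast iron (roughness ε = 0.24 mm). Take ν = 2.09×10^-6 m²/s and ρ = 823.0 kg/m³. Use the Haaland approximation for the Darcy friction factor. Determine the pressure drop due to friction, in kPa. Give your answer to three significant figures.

V = 4Q/(πD²) = 4·0.374/(π·0.569²) = 1.471 m/s
Re = VD/ν = 1.471·0.569/2.09×10^-6 = 4.00×10^5 → turbulent
ε/D = 0.24/569 = 4.22×10^-4
Haaland: f = 0.01727
h_f = f(L/D)V²/(2g) = 0.01727·(471/0.569)·1.471²/(2·9.81) = 1.576 m
Δp = ρg·h_f = 823.0·9.81·1.576 = 12.73 kPa

Δp ≈ 12.7 kPa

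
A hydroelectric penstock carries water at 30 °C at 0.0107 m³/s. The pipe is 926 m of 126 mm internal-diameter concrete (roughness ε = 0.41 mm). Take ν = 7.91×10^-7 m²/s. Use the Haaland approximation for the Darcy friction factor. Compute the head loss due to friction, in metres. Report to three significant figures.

V = 4Q/(πD²) = 4·0.0107/(π·0.126²) = 0.8581 m/s
Re = VD/ν = 0.8581·0.126/7.91×10^-7 = 1.37×10^5 → turbulent
ε/D = 0.41/126 = 0.00325
Haaland: f = 0.02765
h_f = f(L/D)V²/(2g) = 0.02765·(926/0.126)·0.8581²/(2·9.81) = 7.627 m

h_f ≈ 7.63 m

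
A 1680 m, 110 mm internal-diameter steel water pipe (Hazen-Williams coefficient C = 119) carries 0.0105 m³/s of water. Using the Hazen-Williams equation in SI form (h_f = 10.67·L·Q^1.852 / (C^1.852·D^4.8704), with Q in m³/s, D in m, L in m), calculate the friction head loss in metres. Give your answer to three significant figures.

h_f ≈ 25.9 m

h_f = 10.67·1680·0.0105^1.852 / (119^1.852·0.110^4.8704) = 25.92 m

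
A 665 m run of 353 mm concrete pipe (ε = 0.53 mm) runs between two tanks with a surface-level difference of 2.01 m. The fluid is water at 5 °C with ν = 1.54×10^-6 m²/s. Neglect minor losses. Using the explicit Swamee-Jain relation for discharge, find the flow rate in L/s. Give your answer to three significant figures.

Swamee-Jain (Type II): Q = -0.965·√(gD⁵h_f/L)·ln[ε/(3.7D) + √(3.17ν²L/(gD³h_f))]
√(gD⁵h_f/L) = √(9.81·0.353⁵·2.01/665) = 0.01275
ε/(3.7D) = 4.06×10^-4; √(3.17ν²L/(gD³h_f)) = 7.59×10^-5
Q = -0.965·0.01275·ln(4.817×10^-4) = 0.09397 m³/s
Check: V = 0.960 m/s, Re = 2.20×10^5, f = 0.02288, h_f = 2.03 m ≈ 2.01 m ✓

Q ≈ 94.0 L/s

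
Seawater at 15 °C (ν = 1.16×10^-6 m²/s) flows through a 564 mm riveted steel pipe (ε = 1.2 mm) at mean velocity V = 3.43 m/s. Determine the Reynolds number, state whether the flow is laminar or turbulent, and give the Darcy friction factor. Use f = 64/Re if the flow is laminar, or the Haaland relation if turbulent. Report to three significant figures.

Re ≈ 1.67×10^6; turbulent; f ≈ 0.0240

Re = VD/ν = 3.430·0.564/1.16×10^-6 = 1.67×10^6
Re > 4000 → turbulent; ε/D = 0.00213
Haaland: f = 0.02395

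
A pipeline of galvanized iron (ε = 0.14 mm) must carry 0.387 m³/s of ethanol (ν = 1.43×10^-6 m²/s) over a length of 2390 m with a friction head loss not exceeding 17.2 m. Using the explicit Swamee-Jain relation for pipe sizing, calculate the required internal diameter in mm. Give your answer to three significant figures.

D ≈ 494 mm

Swamee-Jain (Type III): D = 0.66·[ε^1.25·(LQ²/(gh_f))^4.75 + ν·Q^9.4·(L/(gh_f))^5.2]^0.04
LQ²/(gh_f) = 2.121; L/(gh_f) = 14.16
Term 1 = ε^1.25·(…)^4.75 = 5.42×10^-4; Term 2 = ν·Q^9.4·(…)^5.2 = 1.85×10^-4
D = 0.66·(5.42×10^-4 + 1.85×10^-4)^0.04 = 0.4943 m = 494 mm
Check: V = 2.02 m/s, Re = 6.97×10^5, f = 0.01589, h_f = 15.9 m ≈ 17.2 m ✓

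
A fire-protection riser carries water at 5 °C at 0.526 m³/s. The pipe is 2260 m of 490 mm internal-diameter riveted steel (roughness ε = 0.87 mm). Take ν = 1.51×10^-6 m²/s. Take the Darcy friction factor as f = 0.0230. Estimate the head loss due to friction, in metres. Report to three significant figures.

V = 4Q/(πD²) = 4·0.526/(π·0.490²) = 2.789 m/s
h_f = f(L/D)V²/(2g) = 0.02300·(2260/0.490)·2.789²/(2·9.81) = 42.07 m

h_f ≈ 42.1 m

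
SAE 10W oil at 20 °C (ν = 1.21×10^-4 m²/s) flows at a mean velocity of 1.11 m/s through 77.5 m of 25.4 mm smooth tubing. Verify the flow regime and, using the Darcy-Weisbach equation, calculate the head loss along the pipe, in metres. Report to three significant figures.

h_f ≈ 52.6 m

Re = VD/ν = 1.11·0.02540/1.21×10^-4 = 233 → laminar (Re < 2300)
f = 64/Re = 0.2747
h_f = f(L/D)V²/(2g) = 0.2747·(77.5/0.02540)·1.11²/(2·9.81) = 52.63 m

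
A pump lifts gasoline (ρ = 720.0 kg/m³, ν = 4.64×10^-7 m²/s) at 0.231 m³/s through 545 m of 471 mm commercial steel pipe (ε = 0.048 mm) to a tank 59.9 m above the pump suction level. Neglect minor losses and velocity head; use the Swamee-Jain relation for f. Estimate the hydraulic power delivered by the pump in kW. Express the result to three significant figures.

V = 4Q/(πD²) = 1.326 m/s; Re = 1.35×10^6; ε/D = 1.02×10^-4; f = 0.01323
h_f = f(L/D)V²/2g = 1.372 m
Total head H = z + h_f = 59.9 + 1.372 = 61.27 m
P_hyd = ρgQH = 720.0·9.81·0.231·61.27 = 99.97 kW

P_hyd ≈ 100.0 kW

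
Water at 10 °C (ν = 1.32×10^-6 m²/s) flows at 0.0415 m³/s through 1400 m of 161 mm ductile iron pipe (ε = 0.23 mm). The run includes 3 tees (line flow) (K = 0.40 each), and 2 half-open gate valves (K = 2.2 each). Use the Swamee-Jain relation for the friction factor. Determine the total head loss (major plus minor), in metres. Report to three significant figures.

V = 4Q/(πD²) = 2.038 m/s; V²/2g = 0.2118 m
Re = 2.49×10^5, ε/D = 0.00143 → f = 0.02252 (Swamee-Jain)
Major: h_f = f(L/D)·V²/2g = 0.02252·8696·0.2118 = 41.48 m
Minor: ΣK = 5.60; h_m = ΣK·V²/2g = 1.186 m
Total H_L = 41.48 + 1.186 = 42.67 m

H_L ≈ 42.7 m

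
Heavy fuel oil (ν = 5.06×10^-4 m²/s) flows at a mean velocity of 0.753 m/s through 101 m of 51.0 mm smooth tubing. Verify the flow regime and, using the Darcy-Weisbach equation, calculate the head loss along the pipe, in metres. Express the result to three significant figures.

h_f ≈ 48.3 m

Re = VD/ν = 0.753·0.05100/5.06×10^-4 = 75.9 → laminar (Re < 2300)
f = 64/Re = 0.8433
h_f = f(L/D)V²/(2g) = 0.8433·(101/0.05100)·0.753²/(2·9.81) = 48.26 m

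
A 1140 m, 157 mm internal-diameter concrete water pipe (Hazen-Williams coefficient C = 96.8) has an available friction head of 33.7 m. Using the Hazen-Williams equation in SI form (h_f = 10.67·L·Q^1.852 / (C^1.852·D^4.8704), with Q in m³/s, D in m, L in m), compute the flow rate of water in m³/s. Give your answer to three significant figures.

Q ≈ 0.0309 m³/s

Rearranging: Q = [h_f·C^1.852·D^4.8704 / (10.67·L)]^(1/1.852)
Q = [33.7·96.8^1.852·0.157^4.8704 / (10.67·1140)]^0.540 = 0.03093 m³/s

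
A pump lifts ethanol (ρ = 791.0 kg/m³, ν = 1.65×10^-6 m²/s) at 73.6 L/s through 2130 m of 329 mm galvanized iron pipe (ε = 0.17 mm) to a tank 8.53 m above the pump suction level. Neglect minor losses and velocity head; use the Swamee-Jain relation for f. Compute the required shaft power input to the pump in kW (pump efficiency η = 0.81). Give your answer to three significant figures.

V = 4Q/(πD²) = 0.8658 m/s; Re = 1.73×10^5; ε/D = 5.17×10^-4; f = 0.01928
h_f = f(L/D)V²/2g = 4.769 m
Total head H = z + h_f = 8.53 + 4.769 = 13.30 m
P_hyd = ρgQH = 791.0·9.81·0.0736·13.30 = 7.595 kW
P_shaft = P_hyd/η = 7.595/0.81 = 9.377 kW

P_shaft ≈ 9.38 kW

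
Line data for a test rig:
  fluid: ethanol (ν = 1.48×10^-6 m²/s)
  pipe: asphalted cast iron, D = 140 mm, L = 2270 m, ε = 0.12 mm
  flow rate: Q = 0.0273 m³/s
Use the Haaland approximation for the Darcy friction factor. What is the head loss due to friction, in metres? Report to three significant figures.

h_f ≈ 53.4 m

V = 4Q/(πD²) = 4·0.0273/(π·0.140²) = 1.773 m/s
Re = VD/ν = 1.773·0.140/1.48×10^-6 = 1.68×10^5 → turbulent
ε/D = 0.12/140 = 8.57×10^-4
Haaland: f = 0.02056
h_f = f(L/D)V²/(2g) = 0.02056·(2270/0.140)·1.773²/(2·9.81) = 53.43 m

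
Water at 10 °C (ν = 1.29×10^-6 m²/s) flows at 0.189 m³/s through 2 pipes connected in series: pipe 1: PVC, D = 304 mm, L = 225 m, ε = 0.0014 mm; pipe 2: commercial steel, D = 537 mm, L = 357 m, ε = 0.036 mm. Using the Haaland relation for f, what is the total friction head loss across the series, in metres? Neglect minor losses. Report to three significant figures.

H ≈ 3.58 m

Pipe 1: V = 2.604 m/s, Re = 6.14×10^5, ε/D = 4.61×10^-6, f = 0.01266, h_1 = f(L/D)V²/2g = 3.237 m
Pipe 2: V = 0.8345 m/s, Re = 3.47×10^5, ε/D = 6.70×10^-5, f = 0.01461, h_2 = f(L/D)V²/2g = 0.3447 m
Series → Q common, losses add: H = Σh = 3.582 m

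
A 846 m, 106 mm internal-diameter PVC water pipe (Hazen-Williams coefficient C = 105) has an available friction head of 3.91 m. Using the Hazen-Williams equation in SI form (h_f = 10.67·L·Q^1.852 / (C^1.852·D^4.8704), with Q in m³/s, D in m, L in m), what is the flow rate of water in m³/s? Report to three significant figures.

Rearranging: Q = [h_f·C^1.852·D^4.8704 / (10.67·L)]^(1/1.852)
Q = [3.91·105^1.852·0.106^4.8704 / (10.67·846)]^0.540 = 0.004384 m³/s

Q ≈ 0.00438 m³/s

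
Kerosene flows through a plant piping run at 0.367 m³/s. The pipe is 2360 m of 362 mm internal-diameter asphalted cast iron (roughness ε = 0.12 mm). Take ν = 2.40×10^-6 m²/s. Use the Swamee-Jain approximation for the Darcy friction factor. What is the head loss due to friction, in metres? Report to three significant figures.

V = 4Q/(πD²) = 4·0.367/(π·0.362²) = 3.566 m/s
Re = VD/ν = 3.566·0.362/2.40×10^-6 = 5.38×10^5 → turbulent
ε/D = 0.12/362 = 3.31×10^-4
Swamee-Jain: f = 0.01654
h_f = f(L/D)V²/(2g) = 0.01654·(2360/0.362)·3.566²/(2·9.81) = 69.89 m

h_f ≈ 69.9 m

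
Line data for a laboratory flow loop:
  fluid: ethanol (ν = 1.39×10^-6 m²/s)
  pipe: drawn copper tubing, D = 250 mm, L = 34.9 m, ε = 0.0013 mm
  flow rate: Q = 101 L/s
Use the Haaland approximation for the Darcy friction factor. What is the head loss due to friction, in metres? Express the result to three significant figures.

h_f ≈ 0.417 m

V = 4Q/(πD²) = 4·0.101/(π·0.250²) = 2.058 m/s
Re = VD/ν = 2.058·0.250/1.39×10^-6 = 3.70×10^5 → turbulent
ε/D = 0.0013/250 = 5.20×10^-6
Haaland: f = 0.01384
h_f = f(L/D)V²/(2g) = 0.01384·(34.9/0.250)·2.058²/(2·9.81) = 0.4169 m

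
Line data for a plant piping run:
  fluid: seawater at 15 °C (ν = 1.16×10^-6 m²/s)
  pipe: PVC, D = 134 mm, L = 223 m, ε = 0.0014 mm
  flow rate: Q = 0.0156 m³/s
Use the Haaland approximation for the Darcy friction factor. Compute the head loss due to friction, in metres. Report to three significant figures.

V = 4Q/(πD²) = 4·0.0156/(π·0.134²) = 1.106 m/s
Re = VD/ν = 1.106·0.134/1.16×10^-6 = 1.28×10^5 → turbulent
ε/D = 0.0014/134 = 1.04×10^-5
Haaland: f = 0.01699
h_f = f(L/D)V²/(2g) = 0.01699·(223/0.134)·1.106²/(2·9.81) = 1.763 m

h_f ≈ 1.76 m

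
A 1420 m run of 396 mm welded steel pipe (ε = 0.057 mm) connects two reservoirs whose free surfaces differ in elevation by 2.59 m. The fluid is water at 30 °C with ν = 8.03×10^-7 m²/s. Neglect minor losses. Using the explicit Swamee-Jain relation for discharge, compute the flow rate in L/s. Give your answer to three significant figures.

Q ≈ 120 L/s

Swamee-Jain (Type II): Q = -0.965·√(gD⁵h_f/L)·ln[ε/(3.7D) + √(3.17ν²L/(gD³h_f))]
√(gD⁵h_f/L) = √(9.81·0.396⁵·2.59/1420) = 0.01320
ε/(3.7D) = 3.89×10^-5; √(3.17ν²L/(gD³h_f)) = 4.29×10^-5
Q = -0.965·0.01320·ln(8.179×10^-5) = 0.1199 m³/s
Check: V = 0.973 m/s, Re = 4.80×10^5, f = 0.01502, h_f = 2.60 m ≈ 2.59 m ✓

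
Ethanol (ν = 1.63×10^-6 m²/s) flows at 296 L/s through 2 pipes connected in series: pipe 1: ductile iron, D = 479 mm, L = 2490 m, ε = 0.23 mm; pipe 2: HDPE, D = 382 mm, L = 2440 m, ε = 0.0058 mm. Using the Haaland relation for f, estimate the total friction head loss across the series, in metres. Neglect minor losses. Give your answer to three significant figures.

H ≈ 40.4 m

Pipe 1: V = 1.643 m/s, Re = 4.83×10^5, ε/D = 4.80×10^-4, f = 0.01748, h_1 = f(L/D)V²/2g = 12.50 m
Pipe 2: V = 2.583 m/s, Re = 6.05×10^5, ε/D = 1.52×10^-5, f = 0.01283, h_2 = f(L/D)V²/2g = 27.86 m
Series → Q common, losses add: H = Σh = 40.35 m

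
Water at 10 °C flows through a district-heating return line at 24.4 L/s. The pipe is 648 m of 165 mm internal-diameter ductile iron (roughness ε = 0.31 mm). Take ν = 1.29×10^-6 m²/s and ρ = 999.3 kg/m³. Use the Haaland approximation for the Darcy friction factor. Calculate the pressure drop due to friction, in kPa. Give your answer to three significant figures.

Δp ≈ 61.8 kPa

V = 4Q/(πD²) = 4·0.0244/(π·0.165²) = 1.141 m/s
Re = VD/ν = 1.141·0.165/1.29×10^-6 = 1.46×10^5 → turbulent
ε/D = 0.31/165 = 0.00188
Haaland: f = 0.02419
h_f = f(L/D)V²/(2g) = 0.02419·(648/0.165)·1.141²/(2·9.81) = 6.304 m
Δp = ρg·h_f = 999.3·9.81·6.304 = 61.80 kPa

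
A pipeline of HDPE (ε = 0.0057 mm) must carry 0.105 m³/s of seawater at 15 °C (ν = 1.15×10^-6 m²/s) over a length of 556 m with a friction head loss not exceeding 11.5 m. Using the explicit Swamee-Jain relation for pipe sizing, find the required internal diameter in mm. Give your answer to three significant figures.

D ≈ 229 mm

Swamee-Jain (Type III): D = 0.66·[ε^1.25·(LQ²/(gh_f))^4.75 + ν·Q^9.4·(L/(gh_f))^5.2]^0.04
LQ²/(gh_f) = 0.05434; L/(gh_f) = 4.928
Term 1 = ε^1.25·(…)^4.75 = 2.73×10^-13; Term 2 = ν·Q^9.4·(…)^5.2 = 2.90×10^-12
D = 0.66·(2.73×10^-13 + 2.90×10^-12)^0.04 = 0.2289 m = 229 mm
Check: V = 2.55 m/s, Re = 5.08×10^5, f = 0.01345, h_f = 10.8 m ≈ 11.5 m ✓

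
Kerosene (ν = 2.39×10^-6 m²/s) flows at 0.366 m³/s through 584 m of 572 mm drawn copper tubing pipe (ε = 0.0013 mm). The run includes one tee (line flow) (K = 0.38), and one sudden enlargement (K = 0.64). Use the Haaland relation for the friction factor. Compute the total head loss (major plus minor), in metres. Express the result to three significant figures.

H_L ≈ 1.59 m

V = 4Q/(πD²) = 1.424 m/s; V²/2g = 0.1034 m
Re = 3.41×10^5, ε/D = 2.27×10^-6 → f = 0.01403 (Haaland)
Major: h_f = f(L/D)·V²/2g = 0.01403·1021·0.1034 = 1.481 m
Minor: ΣK = 1.02; h_m = ΣK·V²/2g = 0.1055 m
Total H_L = 1.481 + 0.1055 = 1.586 m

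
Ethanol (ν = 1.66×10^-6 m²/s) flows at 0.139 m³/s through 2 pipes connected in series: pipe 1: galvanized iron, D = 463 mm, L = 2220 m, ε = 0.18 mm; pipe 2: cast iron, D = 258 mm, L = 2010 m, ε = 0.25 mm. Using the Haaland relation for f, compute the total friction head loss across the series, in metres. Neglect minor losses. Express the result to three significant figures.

H ≈ 59.6 m

Pipe 1: V = 0.8256 m/s, Re = 2.30×10^5, ε/D = 3.89×10^-4, f = 0.01779, h_1 = f(L/D)V²/2g = 2.963 m
Pipe 2: V = 2.659 m/s, Re = 4.13×10^5, ε/D = 9.69×10^-4, f = 0.02017, h_2 = f(L/D)V²/2g = 56.61 m
Series → Q common, losses add: H = Σh = 59.57 m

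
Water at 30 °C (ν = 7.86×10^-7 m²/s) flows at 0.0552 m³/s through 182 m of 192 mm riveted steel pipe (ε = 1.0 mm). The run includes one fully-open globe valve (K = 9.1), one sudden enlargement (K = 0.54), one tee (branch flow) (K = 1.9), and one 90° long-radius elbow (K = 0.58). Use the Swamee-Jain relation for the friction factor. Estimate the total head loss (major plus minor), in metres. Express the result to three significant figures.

H_L ≈ 7.70 m

V = 4Q/(πD²) = 1.907 m/s; V²/2g = 0.1853 m
Re = 4.66×10^5, ε/D = 0.00521 → f = 0.03105 (Swamee-Jain)
Major: h_f = f(L/D)·V²/2g = 0.03105·947.9·0.1853 = 5.452 m
Minor: ΣK = 12.1; h_m = ΣK·V²/2g = 2.245 m
Total H_L = 5.452 + 2.245 = 7.698 m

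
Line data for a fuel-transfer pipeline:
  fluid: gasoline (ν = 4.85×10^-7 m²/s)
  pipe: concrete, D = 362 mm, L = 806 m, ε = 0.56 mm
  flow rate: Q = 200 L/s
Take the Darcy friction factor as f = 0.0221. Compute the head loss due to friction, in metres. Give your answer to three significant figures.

h_f ≈ 9.47 m

V = 4Q/(πD²) = 4·0.200/(π·0.362²) = 1.943 m/s
h_f = f(L/D)V²/(2g) = 0.02210·(806/0.362)·1.943²/(2·9.81) = 9.470 m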